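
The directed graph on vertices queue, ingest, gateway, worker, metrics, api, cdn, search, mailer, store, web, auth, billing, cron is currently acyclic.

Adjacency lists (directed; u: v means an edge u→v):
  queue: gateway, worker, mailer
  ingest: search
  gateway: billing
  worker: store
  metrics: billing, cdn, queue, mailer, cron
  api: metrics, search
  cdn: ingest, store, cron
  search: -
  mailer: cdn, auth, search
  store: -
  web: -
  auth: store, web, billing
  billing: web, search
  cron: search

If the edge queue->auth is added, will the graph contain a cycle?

No

Adding queue→auth creates a cycle iff auth can already reach queue.
Explore from auth: no path reaches queue. The graph stays acyclic.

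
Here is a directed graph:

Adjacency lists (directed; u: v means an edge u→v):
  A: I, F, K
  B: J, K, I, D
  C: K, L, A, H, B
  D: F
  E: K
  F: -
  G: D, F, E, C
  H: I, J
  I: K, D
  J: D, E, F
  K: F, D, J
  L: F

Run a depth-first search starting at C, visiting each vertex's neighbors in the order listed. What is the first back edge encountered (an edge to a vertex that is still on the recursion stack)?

DFS from C (visiting each vertex's neighbors in the order listed); mark gray on enter, black on exit:
C gray
  K gray
    F gray
    F black
    D gray
      D→F: F black — skip
    D black
    J gray
      J→D: D black — skip
      E gray
        E→K: K is gray → back edge
First back edge: E → K.

E->K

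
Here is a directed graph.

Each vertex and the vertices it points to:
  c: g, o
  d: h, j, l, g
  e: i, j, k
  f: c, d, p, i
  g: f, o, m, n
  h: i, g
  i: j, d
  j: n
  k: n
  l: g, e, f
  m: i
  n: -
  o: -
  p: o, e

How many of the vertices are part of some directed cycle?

A vertex is on a directed cycle iff it belongs to a strongly connected component of size ≥ 2 (or has a self-loop).
The vertices on cycles are {c, d, e, f, g, h, i, l, m, p} — 10 in total.

10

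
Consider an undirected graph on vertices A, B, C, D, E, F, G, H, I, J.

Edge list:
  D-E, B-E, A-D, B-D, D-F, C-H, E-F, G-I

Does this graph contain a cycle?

Yes

DFS, tracking each vertex's parent; an edge to a visited non-parent vertex closes a cycle.
Start from F:
visit F (parent –)
  visit E (parent F)
    visit B (parent E)
      B–E: parent, skip
      visit D (parent B)
        D–B: parent, skip
        D–F: F visited and ≠ parent → cycle
Cycle: F – E – B – D – F.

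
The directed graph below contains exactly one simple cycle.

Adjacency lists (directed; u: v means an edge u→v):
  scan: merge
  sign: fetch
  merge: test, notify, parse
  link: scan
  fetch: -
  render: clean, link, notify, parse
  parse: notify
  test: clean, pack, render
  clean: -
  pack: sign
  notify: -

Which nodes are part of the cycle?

DFS with gray/black marking from render:
render gray
  clean gray
  clean black
  link gray
    scan gray
      merge gray
        test gray
          test→clean: clean black — skip
          pack gray
            sign gray
              fetch gray
              fetch black
            sign black
          pack black
          test→render: render is gray → back edge
Back edge closes the cycle render → link → scan → merge → test → render; its vertices are {link, scan, test, merge, render}.

link, scan, test, merge, render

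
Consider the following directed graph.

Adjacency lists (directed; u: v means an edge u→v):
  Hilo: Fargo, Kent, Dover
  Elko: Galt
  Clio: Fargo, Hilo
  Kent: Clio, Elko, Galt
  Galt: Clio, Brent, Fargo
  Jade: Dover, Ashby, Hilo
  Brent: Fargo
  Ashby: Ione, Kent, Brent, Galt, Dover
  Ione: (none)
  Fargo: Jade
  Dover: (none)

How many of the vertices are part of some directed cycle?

9

A vertex is on a directed cycle iff it belongs to a strongly connected component of size ≥ 2 (or has a self-loop).
The vertices on cycles are {Clio, Elko, Galt, Hilo, Jade, Kent, Ashby, Brent, Fargo} — 9 in total.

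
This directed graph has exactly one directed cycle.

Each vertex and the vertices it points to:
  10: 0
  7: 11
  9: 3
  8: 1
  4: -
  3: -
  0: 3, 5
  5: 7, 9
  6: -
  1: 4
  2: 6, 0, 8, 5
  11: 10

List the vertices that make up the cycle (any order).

DFS with gray/black marking from 0:
0 gray
  3 gray
  3 black
  5 gray
    7 gray
      11 gray
        10 gray
          10→0: 0 is gray → back edge
Back edge closes the cycle 0 → 5 → 7 → 11 → 10 → 0; its vertices are {0, 5, 7, 10, 11}.

0, 5, 7, 10, 11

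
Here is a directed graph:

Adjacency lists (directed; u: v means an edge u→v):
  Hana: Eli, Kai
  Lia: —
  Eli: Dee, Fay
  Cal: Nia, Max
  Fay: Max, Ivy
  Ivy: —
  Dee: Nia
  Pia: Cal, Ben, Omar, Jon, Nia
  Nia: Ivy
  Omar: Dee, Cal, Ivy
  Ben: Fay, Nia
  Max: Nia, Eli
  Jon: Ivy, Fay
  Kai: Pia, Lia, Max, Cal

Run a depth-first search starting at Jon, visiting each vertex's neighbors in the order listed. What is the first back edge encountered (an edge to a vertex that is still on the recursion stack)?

DFS from Jon (visiting each vertex's neighbors in the order listed); mark gray on enter, black on exit:
Jon gray
  Ivy gray
  Ivy black
  Fay gray
    Max gray
      Nia gray
        Nia→Ivy: Ivy black — skip
      Nia black
      Eli gray
        Dee gray
          Dee→Nia: Nia black — skip
        Dee black
        Eli→Fay: Fay is gray → back edge
First back edge: Eli → Fay.

Eli->Fay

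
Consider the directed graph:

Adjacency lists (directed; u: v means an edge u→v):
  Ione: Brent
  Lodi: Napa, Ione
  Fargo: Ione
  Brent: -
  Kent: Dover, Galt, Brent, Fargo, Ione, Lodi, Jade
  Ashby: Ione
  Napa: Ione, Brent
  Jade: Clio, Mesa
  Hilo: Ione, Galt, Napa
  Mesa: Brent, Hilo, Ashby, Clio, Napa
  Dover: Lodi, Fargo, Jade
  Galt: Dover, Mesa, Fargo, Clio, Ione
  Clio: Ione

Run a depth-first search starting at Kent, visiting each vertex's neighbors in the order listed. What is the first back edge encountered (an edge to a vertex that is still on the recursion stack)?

DFS from Kent (visiting each vertex's neighbors in the order listed); mark gray on enter, black on exit:
Kent gray
  Dover gray
    Lodi gray
      Napa gray
        Ione gray
          Brent gray
          Brent black
        Ione black
        Napa→Brent: Brent black — skip
      Napa black
      Lodi→Ione: Ione black — skip
    Lodi black
    Fargo gray
      Fargo→Ione: Ione black — skip
    Fargo black
    Jade gray
      Clio gray
        Clio→Ione: Ione black — skip
      Clio black
      Mesa gray
        Mesa→Brent: Brent black — skip
        Hilo gray
          Hilo→Ione: Ione black — skip
          Galt gray
            Galt→Dover: Dover is gray → back edge
First back edge: Galt → Dover.

Galt->Dover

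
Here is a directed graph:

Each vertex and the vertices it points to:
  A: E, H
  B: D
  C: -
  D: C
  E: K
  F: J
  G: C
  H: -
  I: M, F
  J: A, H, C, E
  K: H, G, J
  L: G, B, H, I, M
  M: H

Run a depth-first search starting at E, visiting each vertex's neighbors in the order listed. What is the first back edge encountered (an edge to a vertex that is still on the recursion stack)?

DFS from E (visiting each vertex's neighbors in the order listed); mark gray on enter, black on exit:
E gray
  K gray
    H gray
    H black
    G gray
      C gray
      C black
    G black
    J gray
      A gray
        A→E: E is gray → back edge
First back edge: A → E.

A->E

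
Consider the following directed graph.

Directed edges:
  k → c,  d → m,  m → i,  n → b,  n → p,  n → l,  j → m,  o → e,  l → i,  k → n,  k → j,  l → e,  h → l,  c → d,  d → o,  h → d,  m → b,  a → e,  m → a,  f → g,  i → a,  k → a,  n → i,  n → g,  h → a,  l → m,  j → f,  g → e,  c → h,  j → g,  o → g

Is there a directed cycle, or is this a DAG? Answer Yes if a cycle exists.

DFS with white/gray/black marking, starting from k:
k gray
  j gray
    f gray
      g gray
        e gray
        e black
      g black
    f black
    m gray
      a gray
        a→e: e black — skip
      a black
      b gray
      b black
      i gray
        i→a: a black — skip
      i black
    m black
    j→g: g black — skip
  j black
  n gray
    n→g: g black — skip
    p gray
    p black
    l gray
      l→m: m black — skip
      l→i: i black — skip
      l→e: e black — skip
    l black
    n→i: i black — skip
    n→b: b black — skip
  n black
  c gray
    h gray
      h→l: l black — skip
      d gray
        o gray
          o→e: e black — skip
          o→g: g black — skip
        o black
        d→m: m black — skip
      d black
      h→a: a black — skip
    h black
    c→d: d black — skip
  c black
  k→a: a black — skip
k black
Every edge goes to a white or black vertex — no back edge, so the graph is acyclic.

No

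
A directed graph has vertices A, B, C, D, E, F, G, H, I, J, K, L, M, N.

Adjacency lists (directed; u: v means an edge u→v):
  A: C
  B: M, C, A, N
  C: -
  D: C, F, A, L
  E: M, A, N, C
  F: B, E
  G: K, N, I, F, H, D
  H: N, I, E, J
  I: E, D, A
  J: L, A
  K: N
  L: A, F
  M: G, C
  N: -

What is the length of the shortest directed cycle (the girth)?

4

For each vertex v, BFS finds the shortest path from v back to v.
The shortest such closed walk is G → H → E → M → G, length 4.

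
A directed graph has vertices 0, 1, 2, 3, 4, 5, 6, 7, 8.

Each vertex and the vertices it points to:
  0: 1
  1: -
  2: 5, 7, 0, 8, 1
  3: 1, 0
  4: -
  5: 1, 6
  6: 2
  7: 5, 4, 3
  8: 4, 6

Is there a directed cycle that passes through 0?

No

0 lies on a cycle iff there is a path from 0 back to itself.
Exploring from 0, it never reaches itself; equivalently, its strongly connected component is a singleton.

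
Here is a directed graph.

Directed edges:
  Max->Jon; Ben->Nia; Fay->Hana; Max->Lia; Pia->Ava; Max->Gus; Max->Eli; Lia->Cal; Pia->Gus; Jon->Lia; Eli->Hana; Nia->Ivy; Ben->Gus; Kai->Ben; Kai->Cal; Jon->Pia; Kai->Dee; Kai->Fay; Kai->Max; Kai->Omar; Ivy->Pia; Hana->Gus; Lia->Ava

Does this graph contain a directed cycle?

No

DFS with white/gray/black marking, starting from Ivy:
Ivy gray
  Pia gray
    Ava gray
    Ava black
    Gus gray
    Gus black
  Pia black
Ivy black
Jon gray
  Lia gray
    Lia→Ava: Ava black — skip
    Cal gray
    Cal black
  Lia black
  Jon→Pia: Pia black — skip
Jon black
Hana gray
  Hana→Gus: Gus black — skip
Hana black
Dee gray
Dee black
Kai gray
  Max gray
    Eli gray
      Eli→Hana: Hana black — skip
    Eli black
    Max→Lia: Lia black — skip
    Max→Jon: Jon black — skip
    Max→Gus: Gus black — skip
  Max black
  Omar gray
  Omar black
  Kai→Cal: Cal black — skip
  Fay gray
    Fay→Hana: Hana black — skip
  Fay black
  Ben gray
    Ben→Gus: Gus black — skip
    Nia gray
      Nia→Ivy: Ivy black — skip
    Nia black
  Ben black
  Kai→Dee: Dee black — skip
Kai black
Every edge goes to a white or black vertex — no back edge, so the graph is acyclic.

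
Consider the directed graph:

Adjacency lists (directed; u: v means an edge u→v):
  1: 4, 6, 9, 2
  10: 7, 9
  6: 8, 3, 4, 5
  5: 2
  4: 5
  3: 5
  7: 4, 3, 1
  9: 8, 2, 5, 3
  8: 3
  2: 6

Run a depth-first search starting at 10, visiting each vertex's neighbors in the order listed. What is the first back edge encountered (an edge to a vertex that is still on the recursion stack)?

3→5

DFS from 10 (visiting each vertex's neighbors in the order listed); mark gray on enter, black on exit:
10 gray
  7 gray
    4 gray
      5 gray
        2 gray
          6 gray
            8 gray
              3 gray
                3→5: 5 is gray → back edge
First back edge: 3 → 5.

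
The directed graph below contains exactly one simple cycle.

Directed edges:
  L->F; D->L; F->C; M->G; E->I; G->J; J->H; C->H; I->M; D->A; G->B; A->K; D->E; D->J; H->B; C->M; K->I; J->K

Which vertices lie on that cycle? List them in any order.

G, I, J, K, M

DFS with gray/black marking from J:
J gray
  H gray
    B gray
    B black
  H black
  K gray
    I gray
      M gray
        G gray
          G→J: J is gray → back edge
Back edge closes the cycle J → K → I → M → G → J; its vertices are {G, I, J, K, M}.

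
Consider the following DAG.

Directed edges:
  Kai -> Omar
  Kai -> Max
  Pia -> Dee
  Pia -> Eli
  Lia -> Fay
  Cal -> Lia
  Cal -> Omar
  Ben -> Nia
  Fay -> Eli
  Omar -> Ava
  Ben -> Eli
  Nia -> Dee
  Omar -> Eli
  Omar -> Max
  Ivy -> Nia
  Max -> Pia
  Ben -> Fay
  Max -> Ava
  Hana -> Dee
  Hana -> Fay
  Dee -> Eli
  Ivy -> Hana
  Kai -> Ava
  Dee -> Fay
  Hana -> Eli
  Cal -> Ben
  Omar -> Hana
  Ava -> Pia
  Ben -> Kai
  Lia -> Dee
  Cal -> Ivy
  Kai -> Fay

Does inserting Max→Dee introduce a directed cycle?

No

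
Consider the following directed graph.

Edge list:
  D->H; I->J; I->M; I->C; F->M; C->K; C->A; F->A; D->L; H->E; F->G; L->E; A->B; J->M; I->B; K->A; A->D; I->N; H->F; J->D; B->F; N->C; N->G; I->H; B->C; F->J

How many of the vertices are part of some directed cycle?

8

A vertex is on a directed cycle iff it belongs to a strongly connected component of size ≥ 2 (or has a self-loop).
The vertices on cycles are {A, B, C, D, F, H, J, K} — 8 in total.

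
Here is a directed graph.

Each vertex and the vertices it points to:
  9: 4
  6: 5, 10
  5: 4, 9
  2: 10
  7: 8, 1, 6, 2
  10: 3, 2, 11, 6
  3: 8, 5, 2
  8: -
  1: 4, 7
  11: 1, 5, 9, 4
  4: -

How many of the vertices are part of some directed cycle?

A vertex is on a directed cycle iff it belongs to a strongly connected component of size ≥ 2 (or has a self-loop).
The vertices on cycles are {1, 2, 3, 6, 7, 10, 11} — 7 in total.

7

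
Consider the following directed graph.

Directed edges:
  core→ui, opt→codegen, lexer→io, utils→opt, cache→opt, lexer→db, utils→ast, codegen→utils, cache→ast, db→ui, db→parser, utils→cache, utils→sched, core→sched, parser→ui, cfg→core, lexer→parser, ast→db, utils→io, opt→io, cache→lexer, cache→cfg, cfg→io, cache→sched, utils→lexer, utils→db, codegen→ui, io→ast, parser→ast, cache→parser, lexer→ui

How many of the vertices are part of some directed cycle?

7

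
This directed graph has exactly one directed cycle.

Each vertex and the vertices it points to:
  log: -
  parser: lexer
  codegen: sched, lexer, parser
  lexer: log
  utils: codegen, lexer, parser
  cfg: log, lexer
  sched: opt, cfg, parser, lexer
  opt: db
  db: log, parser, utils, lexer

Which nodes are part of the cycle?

db, opt, sched, utils, codegen

DFS with gray/black marking from utils:
utils gray
  codegen gray
    sched gray
      opt gray
        db gray
          log gray
          log black
          parser gray
            lexer gray
              lexer→log: log black — skip
            lexer black
          parser black
          db→utils: utils is gray → back edge
Back edge closes the cycle utils → codegen → sched → opt → db → utils; its vertices are {db, opt, sched, utils, codegen}.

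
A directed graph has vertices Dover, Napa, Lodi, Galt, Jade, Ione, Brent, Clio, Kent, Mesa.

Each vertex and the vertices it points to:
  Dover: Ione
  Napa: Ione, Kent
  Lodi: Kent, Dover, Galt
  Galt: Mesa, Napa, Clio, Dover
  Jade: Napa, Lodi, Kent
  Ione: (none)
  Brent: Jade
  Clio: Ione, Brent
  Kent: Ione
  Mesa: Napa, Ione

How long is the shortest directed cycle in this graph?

5

For each vertex v, BFS finds the shortest path from v back to v.
The shortest such closed walk is Galt → Clio → Brent → Jade → Lodi → Galt, length 5.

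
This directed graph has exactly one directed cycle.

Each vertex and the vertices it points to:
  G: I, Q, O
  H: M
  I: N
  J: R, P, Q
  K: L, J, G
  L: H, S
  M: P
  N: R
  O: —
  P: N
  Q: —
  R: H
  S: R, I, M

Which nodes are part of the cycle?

DFS with gray/black marking from H:
H gray
  M gray
    P gray
      N gray
        R gray
          R→H: H is gray → back edge
Back edge closes the cycle H → M → P → N → R → H; its vertices are {H, M, N, P, R}.

H, M, N, P, R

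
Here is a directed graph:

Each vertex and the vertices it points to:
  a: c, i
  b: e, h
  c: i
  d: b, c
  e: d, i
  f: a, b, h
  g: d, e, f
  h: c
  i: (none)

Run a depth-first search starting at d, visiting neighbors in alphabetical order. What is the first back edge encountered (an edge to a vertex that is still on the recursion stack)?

DFS from d (visiting neighbors in alphabetical order); mark gray on enter, black on exit:
d gray
  b gray
    e gray
      e→d: d is gray → back edge
First back edge: e → d.

e->d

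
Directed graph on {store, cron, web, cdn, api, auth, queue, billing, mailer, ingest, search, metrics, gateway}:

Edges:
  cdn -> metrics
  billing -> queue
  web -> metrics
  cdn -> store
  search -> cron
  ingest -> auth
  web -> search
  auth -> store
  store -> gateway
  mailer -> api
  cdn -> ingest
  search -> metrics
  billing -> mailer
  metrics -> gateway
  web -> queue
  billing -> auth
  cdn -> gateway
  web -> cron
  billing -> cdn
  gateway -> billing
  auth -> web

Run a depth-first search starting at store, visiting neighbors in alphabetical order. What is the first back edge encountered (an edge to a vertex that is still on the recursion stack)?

auth→store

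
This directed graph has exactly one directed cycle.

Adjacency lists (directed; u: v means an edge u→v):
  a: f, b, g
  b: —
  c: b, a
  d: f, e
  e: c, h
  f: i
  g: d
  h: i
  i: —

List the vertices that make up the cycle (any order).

a, c, d, e, g

DFS with gray/black marking from e:
e gray
  c gray
    b gray
    b black
    a gray
      f gray
        i gray
        i black
      f black
      a→b: b black — skip
      g gray
        d gray
          d→f: f black — skip
          d→e: e is gray → back edge
Back edge closes the cycle e → c → a → g → d → e; its vertices are {a, c, d, e, g}.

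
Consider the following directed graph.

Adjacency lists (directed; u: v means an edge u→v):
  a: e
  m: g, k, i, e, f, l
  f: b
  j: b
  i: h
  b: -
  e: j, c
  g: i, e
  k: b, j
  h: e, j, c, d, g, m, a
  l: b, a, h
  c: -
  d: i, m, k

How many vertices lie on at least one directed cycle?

6

A vertex is on a directed cycle iff it belongs to a strongly connected component of size ≥ 2 (or has a self-loop).
The vertices on cycles are {d, g, h, i, l, m} — 6 in total.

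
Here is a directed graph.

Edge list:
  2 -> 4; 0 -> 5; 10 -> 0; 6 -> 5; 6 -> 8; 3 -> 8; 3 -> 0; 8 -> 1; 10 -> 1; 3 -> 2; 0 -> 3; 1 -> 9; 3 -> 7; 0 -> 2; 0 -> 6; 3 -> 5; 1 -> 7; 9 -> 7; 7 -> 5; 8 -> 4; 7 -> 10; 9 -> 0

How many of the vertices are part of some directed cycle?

8

A vertex is on a directed cycle iff it belongs to a strongly connected component of size ≥ 2 (or has a self-loop).
The vertices on cycles are {0, 1, 3, 6, 7, 8, 9, 10} — 8 in total.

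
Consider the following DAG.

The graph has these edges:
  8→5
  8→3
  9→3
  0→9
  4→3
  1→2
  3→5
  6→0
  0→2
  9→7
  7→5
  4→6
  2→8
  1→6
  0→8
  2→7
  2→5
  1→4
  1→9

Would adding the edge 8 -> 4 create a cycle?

Adding 8→4 creates a cycle iff 4 can already reach 8.
Path from 4: 4 → 6 → 0 → 8.
So 4 → … → 8 → 4 is a cycle.

Yes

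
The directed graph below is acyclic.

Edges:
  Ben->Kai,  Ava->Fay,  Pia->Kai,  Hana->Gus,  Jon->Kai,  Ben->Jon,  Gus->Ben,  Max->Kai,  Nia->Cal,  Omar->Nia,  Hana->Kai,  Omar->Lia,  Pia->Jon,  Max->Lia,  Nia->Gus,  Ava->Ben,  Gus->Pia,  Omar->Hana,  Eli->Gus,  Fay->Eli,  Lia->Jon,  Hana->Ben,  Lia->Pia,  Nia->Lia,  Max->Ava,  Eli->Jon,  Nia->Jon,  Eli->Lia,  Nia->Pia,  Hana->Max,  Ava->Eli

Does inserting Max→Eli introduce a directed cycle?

No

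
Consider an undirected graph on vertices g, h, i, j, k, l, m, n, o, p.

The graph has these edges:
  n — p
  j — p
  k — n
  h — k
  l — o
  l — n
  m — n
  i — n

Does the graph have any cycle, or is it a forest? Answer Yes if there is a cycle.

DFS, tracking each vertex's parent; an edge to a visited non-parent vertex closes a cycle.
Start from m:
visit m (parent –)
  visit n (parent m)
    visit k (parent n)
      k–n: parent, skip
      visit h (parent k)
        h–k: parent, skip
    visit l (parent n)
      visit o (parent l)
        o–l: parent, skip
      l–n: parent, skip
    n–m: parent, skip
    visit i (parent n)
      i–n: parent, skip
    visit p (parent n)
      visit j (parent p)
        j–p: parent, skip
      p–n: parent, skip
visit g (parent –)
No non-parent visited neighbor found — the graph is a forest.

No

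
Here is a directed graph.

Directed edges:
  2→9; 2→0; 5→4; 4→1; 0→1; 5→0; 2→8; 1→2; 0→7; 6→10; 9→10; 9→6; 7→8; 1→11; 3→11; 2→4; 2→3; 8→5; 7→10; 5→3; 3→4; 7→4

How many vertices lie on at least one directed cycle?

8

A vertex is on a directed cycle iff it belongs to a strongly connected component of size ≥ 2 (or has a self-loop).
The vertices on cycles are {0, 1, 2, 3, 4, 5, 7, 8} — 8 in total.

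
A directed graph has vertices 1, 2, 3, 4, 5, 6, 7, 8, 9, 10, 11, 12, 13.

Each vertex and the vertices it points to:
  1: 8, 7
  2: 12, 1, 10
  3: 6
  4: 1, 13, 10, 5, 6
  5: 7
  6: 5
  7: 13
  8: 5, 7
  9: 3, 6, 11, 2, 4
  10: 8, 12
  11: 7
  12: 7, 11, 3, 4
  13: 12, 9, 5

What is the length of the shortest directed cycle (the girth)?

For each vertex v, BFS finds the shortest path from v back to v.
The shortest such closed walk is 9 → 4 → 13 → 9, length 3.

3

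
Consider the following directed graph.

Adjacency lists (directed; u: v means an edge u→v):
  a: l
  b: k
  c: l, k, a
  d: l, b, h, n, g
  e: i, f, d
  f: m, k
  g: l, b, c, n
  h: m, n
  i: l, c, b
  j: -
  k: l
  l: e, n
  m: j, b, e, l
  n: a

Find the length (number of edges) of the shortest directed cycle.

3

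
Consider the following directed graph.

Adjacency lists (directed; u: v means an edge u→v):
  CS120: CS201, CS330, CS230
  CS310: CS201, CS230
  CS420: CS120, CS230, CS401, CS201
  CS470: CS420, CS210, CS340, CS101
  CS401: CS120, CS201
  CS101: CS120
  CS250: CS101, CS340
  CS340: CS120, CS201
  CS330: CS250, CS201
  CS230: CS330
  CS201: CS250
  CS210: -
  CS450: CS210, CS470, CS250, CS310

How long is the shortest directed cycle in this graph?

3

For each vertex v, BFS finds the shortest path from v back to v.
The shortest such closed walk is CS250 → CS340 → CS201 → CS250, length 3.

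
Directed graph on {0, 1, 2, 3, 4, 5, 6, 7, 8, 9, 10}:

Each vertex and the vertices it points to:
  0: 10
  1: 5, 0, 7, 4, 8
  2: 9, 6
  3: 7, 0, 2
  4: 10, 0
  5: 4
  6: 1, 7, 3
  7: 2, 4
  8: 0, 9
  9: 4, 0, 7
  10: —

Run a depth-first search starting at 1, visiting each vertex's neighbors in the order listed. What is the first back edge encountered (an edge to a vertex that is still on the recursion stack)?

9->7

DFS from 1 (visiting each vertex's neighbors in the order listed); mark gray on enter, black on exit:
1 gray
  5 gray
    4 gray
      10 gray
      10 black
      0 gray
        0→10: 10 black — skip
      0 black
    4 black
  5 black
  1→0: 0 black — skip
  7 gray
    2 gray
      9 gray
        9→4: 4 black — skip
        9→0: 0 black — skip
        9→7: 7 is gray → back edge
First back edge: 9 → 7.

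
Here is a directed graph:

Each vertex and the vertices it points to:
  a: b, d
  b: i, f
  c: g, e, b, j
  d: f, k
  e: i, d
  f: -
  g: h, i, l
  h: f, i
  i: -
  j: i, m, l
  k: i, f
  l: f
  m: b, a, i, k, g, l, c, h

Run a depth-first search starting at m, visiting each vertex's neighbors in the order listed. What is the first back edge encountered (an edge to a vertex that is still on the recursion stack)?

j→m

DFS from m (visiting each vertex's neighbors in the order listed); mark gray on enter, black on exit:
m gray
  b gray
    i gray
    i black
    f gray
    f black
  b black
  a gray
    a→b: b black — skip
    d gray
      d→f: f black — skip
      k gray
        k→i: i black — skip
        k→f: f black — skip
      k black
    d black
  a black
  m→i: i black — skip
  m→k: k black — skip
  g gray
    h gray
      h→f: f black — skip
      h→i: i black — skip
    h black
    g→i: i black — skip
    l gray
      l→f: f black — skip
    l black
  g black
  m→l: l black — skip
  c gray
    c→g: g black — skip
    e gray
      e→i: i black — skip
      e→d: d black — skip
    e black
    c→b: b black — skip
    j gray
      j→i: i black — skip
      j→m: m is gray → back edge
First back edge: j → m.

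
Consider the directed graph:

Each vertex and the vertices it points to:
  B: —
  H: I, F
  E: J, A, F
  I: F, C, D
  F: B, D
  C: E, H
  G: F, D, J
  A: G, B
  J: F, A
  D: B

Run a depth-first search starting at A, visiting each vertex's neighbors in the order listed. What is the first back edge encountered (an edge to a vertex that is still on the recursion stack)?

DFS from A (visiting each vertex's neighbors in the order listed); mark gray on enter, black on exit:
A gray
  G gray
    F gray
      B gray
      B black
      D gray
        D→B: B black — skip
      D black
    F black
    G→D: D black — skip
    J gray
      J→F: F black — skip
      J→A: A is gray → back edge
First back edge: J → A.

J->A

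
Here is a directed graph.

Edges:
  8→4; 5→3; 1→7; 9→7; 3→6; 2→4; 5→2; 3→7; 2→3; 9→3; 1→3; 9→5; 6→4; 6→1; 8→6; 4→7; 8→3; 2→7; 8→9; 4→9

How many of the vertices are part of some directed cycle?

7

A vertex is on a directed cycle iff it belongs to a strongly connected component of size ≥ 2 (or has a self-loop).
The vertices on cycles are {1, 2, 3, 4, 5, 6, 9} — 7 in total.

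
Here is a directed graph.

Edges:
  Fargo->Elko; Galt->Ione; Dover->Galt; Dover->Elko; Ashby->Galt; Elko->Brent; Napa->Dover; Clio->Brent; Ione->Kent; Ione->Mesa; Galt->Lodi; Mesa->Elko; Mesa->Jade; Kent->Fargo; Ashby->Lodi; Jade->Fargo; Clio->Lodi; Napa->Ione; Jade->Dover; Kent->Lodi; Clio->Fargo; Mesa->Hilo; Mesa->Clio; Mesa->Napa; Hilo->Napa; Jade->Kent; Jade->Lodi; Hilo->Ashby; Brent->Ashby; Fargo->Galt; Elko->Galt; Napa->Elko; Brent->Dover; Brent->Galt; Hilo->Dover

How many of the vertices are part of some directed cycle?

13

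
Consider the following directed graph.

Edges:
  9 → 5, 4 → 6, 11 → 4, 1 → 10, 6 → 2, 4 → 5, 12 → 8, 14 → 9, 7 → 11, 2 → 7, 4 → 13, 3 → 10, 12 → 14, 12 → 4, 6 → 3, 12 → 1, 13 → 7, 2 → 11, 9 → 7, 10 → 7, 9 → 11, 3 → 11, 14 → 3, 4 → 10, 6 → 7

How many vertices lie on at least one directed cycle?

A vertex is on a directed cycle iff it belongs to a strongly connected component of size ≥ 2 (or has a self-loop).
The vertices on cycles are {2, 3, 4, 6, 7, 10, 11, 13} — 8 in total.

8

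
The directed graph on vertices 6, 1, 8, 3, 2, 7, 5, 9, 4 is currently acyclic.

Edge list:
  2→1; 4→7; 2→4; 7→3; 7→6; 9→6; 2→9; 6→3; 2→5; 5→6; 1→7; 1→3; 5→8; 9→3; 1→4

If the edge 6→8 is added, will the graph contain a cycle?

Adding 6→8 creates a cycle iff 8 can already reach 6.
Explore from 8: no path reaches 6. The graph stays acyclic.

No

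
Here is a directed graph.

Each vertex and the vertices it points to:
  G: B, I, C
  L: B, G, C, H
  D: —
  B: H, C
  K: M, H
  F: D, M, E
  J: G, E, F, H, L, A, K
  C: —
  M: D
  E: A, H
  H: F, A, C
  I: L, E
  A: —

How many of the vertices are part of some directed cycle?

6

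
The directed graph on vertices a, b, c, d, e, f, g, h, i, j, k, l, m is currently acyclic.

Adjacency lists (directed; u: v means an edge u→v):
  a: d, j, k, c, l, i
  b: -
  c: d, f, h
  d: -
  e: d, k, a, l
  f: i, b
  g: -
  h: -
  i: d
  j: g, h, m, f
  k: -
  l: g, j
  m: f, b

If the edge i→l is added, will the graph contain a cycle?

Yes

Adding i→l creates a cycle iff l can already reach i.
Path from l: l → j → f → i.
So l → … → i → l is a cycle.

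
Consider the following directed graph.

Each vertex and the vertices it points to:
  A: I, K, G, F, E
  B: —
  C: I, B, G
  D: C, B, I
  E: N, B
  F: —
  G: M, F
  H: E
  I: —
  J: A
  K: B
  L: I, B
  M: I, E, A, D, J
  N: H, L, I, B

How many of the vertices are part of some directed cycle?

9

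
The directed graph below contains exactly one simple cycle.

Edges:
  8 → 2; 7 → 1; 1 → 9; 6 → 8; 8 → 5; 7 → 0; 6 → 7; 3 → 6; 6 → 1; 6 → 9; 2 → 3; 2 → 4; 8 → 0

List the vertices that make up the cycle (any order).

DFS with gray/black marking from 6:
6 gray
  1 gray
    9 gray
    9 black
  1 black
  7 gray
    0 gray
    0 black
    7→1: 1 black — skip
  7 black
  6→9: 9 black — skip
  8 gray
    8→0: 0 black — skip
    2 gray
      4 gray
      4 black
      3 gray
        3→6: 6 is gray → back edge
Back edge closes the cycle 6 → 8 → 2 → 3 → 6; its vertices are {2, 3, 6, 8}.

2, 3, 6, 8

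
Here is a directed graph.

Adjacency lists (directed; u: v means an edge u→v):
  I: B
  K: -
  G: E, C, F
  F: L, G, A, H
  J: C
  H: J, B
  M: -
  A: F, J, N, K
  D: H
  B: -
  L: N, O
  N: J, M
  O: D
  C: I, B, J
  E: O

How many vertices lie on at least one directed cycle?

5

A vertex is on a directed cycle iff it belongs to a strongly connected component of size ≥ 2 (or has a self-loop).
The vertices on cycles are {A, C, F, G, J} — 5 in total.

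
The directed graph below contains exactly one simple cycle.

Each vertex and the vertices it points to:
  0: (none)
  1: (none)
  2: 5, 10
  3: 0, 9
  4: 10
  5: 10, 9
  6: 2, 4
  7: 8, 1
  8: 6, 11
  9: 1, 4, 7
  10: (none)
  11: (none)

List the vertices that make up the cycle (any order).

2, 5, 6, 7, 8, 9

DFS with gray/black marking from 9:
9 gray
  1 gray
  1 black
  4 gray
    10 gray
    10 black
  4 black
  7 gray
    8 gray
      6 gray
        2 gray
          5 gray
            5→10: 10 black — skip
            5→9: 9 is gray → back edge
Back edge closes the cycle 9 → 7 → 8 → 6 → 2 → 5 → 9; its vertices are {2, 5, 6, 7, 8, 9}.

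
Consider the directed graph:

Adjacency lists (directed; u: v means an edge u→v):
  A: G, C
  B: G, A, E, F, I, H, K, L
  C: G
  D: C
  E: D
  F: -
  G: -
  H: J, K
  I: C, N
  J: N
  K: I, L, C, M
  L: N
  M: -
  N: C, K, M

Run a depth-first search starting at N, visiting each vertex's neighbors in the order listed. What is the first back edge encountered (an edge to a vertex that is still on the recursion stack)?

DFS from N (visiting each vertex's neighbors in the order listed); mark gray on enter, black on exit:
N gray
  C gray
    G gray
    G black
  C black
  K gray
    I gray
      I→C: C black — skip
      I→N: N is gray → back edge
First back edge: I → N.

I→N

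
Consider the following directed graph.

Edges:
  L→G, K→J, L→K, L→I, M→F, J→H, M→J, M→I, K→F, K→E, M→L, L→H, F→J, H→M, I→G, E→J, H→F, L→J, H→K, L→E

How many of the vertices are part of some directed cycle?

A vertex is on a directed cycle iff it belongs to a strongly connected component of size ≥ 2 (or has a self-loop).
The vertices on cycles are {E, F, H, J, K, L, M} — 7 in total.

7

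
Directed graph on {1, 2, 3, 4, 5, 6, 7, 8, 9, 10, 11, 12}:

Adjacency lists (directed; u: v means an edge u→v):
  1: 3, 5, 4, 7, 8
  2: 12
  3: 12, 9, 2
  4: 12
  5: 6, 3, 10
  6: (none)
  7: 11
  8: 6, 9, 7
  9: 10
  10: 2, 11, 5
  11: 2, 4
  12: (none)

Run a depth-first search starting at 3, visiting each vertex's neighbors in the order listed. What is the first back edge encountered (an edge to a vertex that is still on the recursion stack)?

DFS from 3 (visiting each vertex's neighbors in the order listed); mark gray on enter, black on exit:
3 gray
  12 gray
  12 black
  9 gray
    10 gray
      2 gray
        2→12: 12 black — skip
      2 black
      11 gray
        11→2: 2 black — skip
        4 gray
          4→12: 12 black — skip
        4 black
      11 black
      5 gray
        6 gray
        6 black
        5→3: 3 is gray → back edge
First back edge: 5 → 3.

5→3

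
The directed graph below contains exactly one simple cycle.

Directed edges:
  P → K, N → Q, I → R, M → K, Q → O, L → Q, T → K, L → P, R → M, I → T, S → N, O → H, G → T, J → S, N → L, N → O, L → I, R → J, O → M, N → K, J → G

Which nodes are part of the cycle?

I, J, L, N, R, S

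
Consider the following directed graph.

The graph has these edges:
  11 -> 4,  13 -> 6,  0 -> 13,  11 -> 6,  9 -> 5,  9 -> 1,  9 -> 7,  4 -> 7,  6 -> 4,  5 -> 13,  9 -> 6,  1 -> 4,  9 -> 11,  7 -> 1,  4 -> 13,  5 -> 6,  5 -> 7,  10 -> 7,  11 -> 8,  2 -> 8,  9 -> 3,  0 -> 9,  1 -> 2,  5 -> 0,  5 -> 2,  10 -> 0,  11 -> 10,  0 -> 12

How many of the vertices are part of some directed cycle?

A vertex is on a directed cycle iff it belongs to a strongly connected component of size ≥ 2 (or has a self-loop).
The vertices on cycles are {0, 1, 4, 5, 6, 7, 9, 10, 11, 13} — 10 in total.

10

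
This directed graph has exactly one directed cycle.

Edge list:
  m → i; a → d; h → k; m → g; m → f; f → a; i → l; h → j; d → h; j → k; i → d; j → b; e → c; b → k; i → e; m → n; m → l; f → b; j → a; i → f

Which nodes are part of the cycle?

a, d, h, j

DFS with gray/black marking from d:
d gray
  h gray
    k gray
    k black
    j gray
      a gray
        a→d: d is gray → back edge
Back edge closes the cycle d → h → j → a → d; its vertices are {a, d, h, j}.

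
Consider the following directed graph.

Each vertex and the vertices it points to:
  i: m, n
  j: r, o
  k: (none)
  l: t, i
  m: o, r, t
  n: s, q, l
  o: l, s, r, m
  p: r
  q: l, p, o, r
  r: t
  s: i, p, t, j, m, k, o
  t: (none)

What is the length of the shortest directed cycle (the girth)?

2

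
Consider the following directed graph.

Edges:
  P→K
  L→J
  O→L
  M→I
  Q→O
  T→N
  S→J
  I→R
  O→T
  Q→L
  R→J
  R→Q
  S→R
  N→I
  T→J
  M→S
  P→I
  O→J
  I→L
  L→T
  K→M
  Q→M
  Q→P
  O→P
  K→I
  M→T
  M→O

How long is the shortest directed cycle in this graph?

For each vertex v, BFS finds the shortest path from v back to v.
The shortest such closed walk is Q → P → I → R → Q, length 4.

4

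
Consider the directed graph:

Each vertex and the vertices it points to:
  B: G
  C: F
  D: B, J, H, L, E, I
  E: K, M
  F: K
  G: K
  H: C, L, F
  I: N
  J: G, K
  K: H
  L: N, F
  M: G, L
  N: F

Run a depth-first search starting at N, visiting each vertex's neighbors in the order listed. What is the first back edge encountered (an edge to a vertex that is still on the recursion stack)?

C→F

DFS from N (visiting each vertex's neighbors in the order listed); mark gray on enter, black on exit:
N gray
  F gray
    K gray
      H gray
        C gray
          C→F: F is gray → back edge
First back edge: C → F.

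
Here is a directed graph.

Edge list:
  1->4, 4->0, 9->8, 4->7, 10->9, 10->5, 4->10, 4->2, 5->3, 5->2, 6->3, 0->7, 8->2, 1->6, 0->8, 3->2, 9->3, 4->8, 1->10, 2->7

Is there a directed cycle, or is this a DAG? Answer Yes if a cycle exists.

No

DFS with white/gray/black marking, starting from 8:
8 gray
  2 gray
    7 gray
    7 black
  2 black
8 black
0 gray
  0→7: 7 black — skip
  0→8: 8 black — skip
0 black
1 gray
  10 gray
    5 gray
      5→2: 2 black — skip
      3 gray
        3→2: 2 black — skip
      3 black
    5 black
    9 gray
      9→3: 3 black — skip
      9→8: 8 black — skip
    9 black
  10 black
  4 gray
    4→8: 8 black — skip
    4→7: 7 black — skip
    4→2: 2 black — skip
    4→0: 0 black — skip
    4→10: 10 black — skip
  4 black
  6 gray
    6→3: 3 black — skip
  6 black
1 black
Every edge goes to a white or black vertex — no back edge, so the graph is acyclic.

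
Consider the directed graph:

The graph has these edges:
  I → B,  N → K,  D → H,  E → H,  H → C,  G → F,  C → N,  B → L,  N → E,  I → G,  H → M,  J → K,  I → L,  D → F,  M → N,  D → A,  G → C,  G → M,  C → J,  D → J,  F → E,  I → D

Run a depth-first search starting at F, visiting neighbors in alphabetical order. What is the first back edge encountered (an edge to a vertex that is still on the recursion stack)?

N->E

DFS from F (visiting neighbors in alphabetical order); mark gray on enter, black on exit:
F gray
  E gray
    H gray
      C gray
        J gray
          K gray
          K black
        J black
        N gray
          N→E: E is gray → back edge
First back edge: N → E.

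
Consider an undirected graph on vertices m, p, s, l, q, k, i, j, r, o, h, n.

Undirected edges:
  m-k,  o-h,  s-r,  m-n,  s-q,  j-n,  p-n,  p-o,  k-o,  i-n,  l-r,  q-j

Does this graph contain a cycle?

DFS, tracking each vertex's parent; an edge to a visited non-parent vertex closes a cycle.
Start from i:
visit i (parent –)
  visit n (parent i)
    visit m (parent n)
      visit k (parent m)
        visit o (parent k)
          visit h (parent o)
            h–o: parent, skip
          o–k: parent, skip
          visit p (parent o)
            p–n: n visited and ≠ parent → cycle
Cycle: n – m – k – o – p – n.

Yes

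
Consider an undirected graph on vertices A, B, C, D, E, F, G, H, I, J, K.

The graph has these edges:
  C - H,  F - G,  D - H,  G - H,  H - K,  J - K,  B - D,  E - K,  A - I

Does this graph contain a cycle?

No

DFS, tracking each vertex's parent; an edge to a visited non-parent vertex closes a cycle.
Start from C:
visit C (parent –)
  visit H (parent C)
    H–C: parent, skip
    visit K (parent H)
      visit J (parent K)
        J–K: parent, skip
      K–H: parent, skip
      visit E (parent K)
        E–K: parent, skip
    visit G (parent H)
      G–H: parent, skip
      visit F (parent G)
        F–G: parent, skip
    visit D (parent H)
      visit B (parent D)
        B–D: parent, skip
      D–H: parent, skip
visit A (parent –)
  visit I (parent A)
    I–A: parent, skip
No non-parent visited neighbor found — the graph is a forest.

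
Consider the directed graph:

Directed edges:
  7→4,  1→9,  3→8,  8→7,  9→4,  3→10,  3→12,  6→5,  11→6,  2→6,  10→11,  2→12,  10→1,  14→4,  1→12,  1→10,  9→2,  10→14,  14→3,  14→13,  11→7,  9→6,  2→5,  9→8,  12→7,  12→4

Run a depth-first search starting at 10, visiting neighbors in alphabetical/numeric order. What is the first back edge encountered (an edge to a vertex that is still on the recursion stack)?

1->10

DFS from 10 (visiting neighbors in alphabetical/numeric order); mark gray on enter, black on exit:
10 gray
  1 gray
    9 gray
      2 gray
        5 gray
        5 black
        6 gray
          6→5: 5 black — skip
        6 black
        12 gray
          4 gray
          4 black
          7 gray
            7→4: 4 black — skip
          7 black
        12 black
      2 black
      9→4: 4 black — skip
      9→6: 6 black — skip
      8 gray
        8→7: 7 black — skip
      8 black
    9 black
    1→10: 10 is gray → back edge
First back edge: 1 → 10.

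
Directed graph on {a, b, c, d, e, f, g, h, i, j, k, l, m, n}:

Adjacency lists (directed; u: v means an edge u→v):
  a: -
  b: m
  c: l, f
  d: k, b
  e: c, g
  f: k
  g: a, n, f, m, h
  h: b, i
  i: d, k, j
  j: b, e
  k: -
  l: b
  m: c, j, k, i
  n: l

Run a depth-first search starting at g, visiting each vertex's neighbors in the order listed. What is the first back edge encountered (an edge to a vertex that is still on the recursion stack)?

c->l

DFS from g (visiting each vertex's neighbors in the order listed); mark gray on enter, black on exit:
g gray
  a gray
  a black
  n gray
    l gray
      b gray
        m gray
          c gray
            c→l: l is gray → back edge
First back edge: c → l.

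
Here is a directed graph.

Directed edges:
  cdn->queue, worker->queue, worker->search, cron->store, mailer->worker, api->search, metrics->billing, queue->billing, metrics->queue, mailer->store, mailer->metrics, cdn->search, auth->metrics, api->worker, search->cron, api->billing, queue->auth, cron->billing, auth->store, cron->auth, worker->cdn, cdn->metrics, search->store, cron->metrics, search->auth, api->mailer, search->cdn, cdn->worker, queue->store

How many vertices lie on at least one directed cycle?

6

A vertex is on a directed cycle iff it belongs to a strongly connected component of size ≥ 2 (or has a self-loop).
The vertices on cycles are {cdn, auth, queue, search, worker, metrics} — 6 in total.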